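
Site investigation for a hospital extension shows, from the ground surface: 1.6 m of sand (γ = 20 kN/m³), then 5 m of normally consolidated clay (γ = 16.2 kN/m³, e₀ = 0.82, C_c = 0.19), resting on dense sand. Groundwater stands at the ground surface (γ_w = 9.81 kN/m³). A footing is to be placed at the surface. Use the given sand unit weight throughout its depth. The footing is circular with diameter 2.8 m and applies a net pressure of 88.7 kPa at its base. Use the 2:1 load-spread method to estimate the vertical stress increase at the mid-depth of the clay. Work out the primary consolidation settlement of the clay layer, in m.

Mid-depth of clay below the ground surface: z = 1.6 + 5/2 = 4.1 m.
Total vertical stress at mid-clay: σ_v = 20×1.6 + 16.2×2.5 = 72.5 kPa.
Pore pressure: u = 9.81×(4.1 − 0) = 40.221 kPa.
Initial effective stress: σ'_0 = σ_v − u = 72.5 − 40.221 = 32.279 kPa.
Stress increase at mid-clay by the 2:1 spreading method:
Δσ ≈ qD²/(D+z)² = 88.7×2.8²/(2.8+4.1)² = 14.606 kPa
Final effective stress: σ'_f = σ'_0 + Δσ = 32.279 + 14.606 = 46.885 kPa.
Normally consolidated clay, so the full stress increment lies on the virgin compression line:
S_c = C_c·H/(1+e₀)·log₁₀(σ'_f/σ'_0) = 0.19×5/(1+0.82)×log₁₀(46.885/32.279)
    = 0.52198 × 0.16211 = 0.08462 m

S_c ≈ 0.0846 m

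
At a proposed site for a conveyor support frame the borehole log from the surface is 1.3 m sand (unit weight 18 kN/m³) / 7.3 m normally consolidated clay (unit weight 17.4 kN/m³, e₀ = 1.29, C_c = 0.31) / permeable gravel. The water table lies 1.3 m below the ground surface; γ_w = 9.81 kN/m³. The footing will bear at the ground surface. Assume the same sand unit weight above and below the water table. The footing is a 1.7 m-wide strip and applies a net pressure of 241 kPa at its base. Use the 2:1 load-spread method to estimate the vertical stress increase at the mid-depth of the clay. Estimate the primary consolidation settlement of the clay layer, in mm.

S_c ≈ 339 mm

Mid-depth of clay below the ground surface: z = 1.3 + 7.3/2 = 4.95 m.
Total vertical stress at mid-clay: σ_v = 18×1.3 + 17.4×3.65 = 86.91 kPa.
Pore pressure: u = 9.81×(4.95 − 1.3) = 35.806 kPa.
Initial effective stress: σ'_0 = σ_v − u = 86.91 − 35.806 = 51.104 kPa.
Stress increase at mid-clay by the 2:1 spreading method:
Δσ = qB/(B+z) = 241×1.7/(1.7+4.95) = 61.609 kPa
Final effective stress: σ'_f = σ'_0 + Δσ = 51.104 + 61.609 = 112.71 kPa.
Normally consolidated clay, so the full stress increment lies on the virgin compression line:
S_c = C_c·H/(1+e₀)·log₁₀(σ'_f/σ'_0) = 0.31×7.3/(1+1.29)×log₁₀(112.71/51.104)
    = 0.98821 × 0.34351 = 0.3395 m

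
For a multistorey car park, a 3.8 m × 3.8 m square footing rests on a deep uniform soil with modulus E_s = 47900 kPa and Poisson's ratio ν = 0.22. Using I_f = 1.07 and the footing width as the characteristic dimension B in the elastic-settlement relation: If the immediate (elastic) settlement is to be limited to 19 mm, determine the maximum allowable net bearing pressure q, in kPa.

q ≈ 235 kPa

S_e = q·B·(1−ν²)/E_s · I_f  ⇒  q = S_e·E_s / (B·(1−ν²)·I_f).
q = 0.019 × 47900 / (3.8 × 0.9516 × 1.07) = 235.2 kPa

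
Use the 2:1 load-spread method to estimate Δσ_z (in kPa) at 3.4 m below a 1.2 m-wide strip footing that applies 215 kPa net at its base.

By the 2:1 method the load spreads at 1 horizontal : 2 vertical, so at depth z the loaded area has grown by z in each plan dimension:
Δσ = qB/(B+z) = 215×1.2/(1.2+3.4) = 56.087 kPa

Δσ_z ≈ 56.1 kPa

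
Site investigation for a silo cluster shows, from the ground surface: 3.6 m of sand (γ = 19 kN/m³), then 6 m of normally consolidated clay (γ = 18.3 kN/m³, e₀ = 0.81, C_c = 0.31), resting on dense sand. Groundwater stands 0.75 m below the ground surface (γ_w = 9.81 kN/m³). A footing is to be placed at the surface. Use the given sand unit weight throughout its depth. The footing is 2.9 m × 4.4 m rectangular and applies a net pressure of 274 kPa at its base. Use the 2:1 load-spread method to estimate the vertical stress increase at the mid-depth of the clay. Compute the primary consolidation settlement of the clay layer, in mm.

S_c ≈ 183 mm

Mid-depth of clay below the ground surface: z = 3.6 + 6/2 = 6.6 m.
Total vertical stress at mid-clay: σ_v = 19×3.6 + 18.3×3 = 123.3 kPa.
Pore pressure: u = 9.81×(6.6 − 0.75) = 57.389 kPa.
Initial effective stress: σ'_0 = σ_v − u = 123.3 − 57.389 = 65.911 kPa.
Stress increase at mid-clay by the 2:1 spreading method:
Δσ = qBL/((B+z)(L+z)) = 274×2.9×4.4/((2.9+6.6)(4.4+6.6)) = 33.457 kPa
Final effective stress: σ'_f = σ'_0 + Δσ = 65.911 + 33.457 = 99.368 kPa.
Normally consolidated clay, so the full stress increment lies on the virgin compression line:
S_c = C_c·H/(1+e₀)·log₁₀(σ'_f/σ'_0) = 0.31×6/(1+0.81)×log₁₀(99.368/65.911)
    = 1.0276 × 0.17829 = 0.1832 m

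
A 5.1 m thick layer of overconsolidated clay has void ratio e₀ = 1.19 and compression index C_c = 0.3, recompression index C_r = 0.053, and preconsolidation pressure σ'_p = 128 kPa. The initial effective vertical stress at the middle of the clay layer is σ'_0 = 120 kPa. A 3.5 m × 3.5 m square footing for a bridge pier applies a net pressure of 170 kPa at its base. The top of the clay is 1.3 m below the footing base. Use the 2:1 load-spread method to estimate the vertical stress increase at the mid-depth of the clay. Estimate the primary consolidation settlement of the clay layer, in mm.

S_c ≈ 68.4 mm

Mid-depth of clay below the footing base: z = 1.3 + 5.1/2 = 3.85 m.
Stress increase at mid-clay by the 2:1 spreading method:
Δσ = qBL/((B+z)(L+z)) = 170×3.5×3.5/((3.5+3.85)(3.5+3.85)) = 38.549 kPa
Final effective stress: σ'_f = 120 + 38.549 = 158.55 kPa.
σ'_f = 158.55 > σ'_p = 128 kPa, so the stress path crosses the preconsolidation pressure — recompression up to σ'_p, then virgin compression beyond:
S_c = H/(1+e₀)·[C_r·log₁₀(σ'_p/σ'_0) + C_c·log₁₀(σ'_f/σ'_p)]
    = 5.1/2.19 × [0.053×log₁₀(128/120) + 0.3×log₁₀(158.55/128)]
    = 2.3288 × [0.0014855 + 0.027887] = 0.0684 m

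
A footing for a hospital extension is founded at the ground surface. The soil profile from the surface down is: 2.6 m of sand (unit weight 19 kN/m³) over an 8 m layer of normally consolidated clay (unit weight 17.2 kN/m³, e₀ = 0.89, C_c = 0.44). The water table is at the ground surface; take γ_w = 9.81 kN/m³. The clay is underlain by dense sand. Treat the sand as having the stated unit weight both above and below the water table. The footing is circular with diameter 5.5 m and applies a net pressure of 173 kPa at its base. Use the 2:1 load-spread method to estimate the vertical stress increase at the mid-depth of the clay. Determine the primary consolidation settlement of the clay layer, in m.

S_c ≈ 0.414 m

Mid-depth of clay below the ground surface: z = 2.6 + 8/2 = 6.6 m.
Total vertical stress at mid-clay: σ_v = 19×2.6 + 17.2×4 = 118.2 kPa.
Pore pressure: u = 9.81×(6.6 − 0) = 64.746 kPa.
Initial effective stress: σ'_0 = σ_v − u = 118.2 − 64.746 = 53.454 kPa.
Stress increase at mid-clay by the 2:1 spreading method:
Δσ ≈ qD²/(D+z)² = 173×5.5²/(5.5+6.6)² = 35.744 kPa
Final effective stress: σ'_f = σ'_0 + Δσ = 53.454 + 35.744 = 89.198 kPa.
Normally consolidated clay, so the full stress increment lies on the virgin compression line:
S_c = C_c·H/(1+e₀)·log₁₀(σ'_f/σ'_0) = 0.44×8/(1+0.89)×log₁₀(89.198/53.454)
    = 1.8624 × 0.22237 = 0.4141 m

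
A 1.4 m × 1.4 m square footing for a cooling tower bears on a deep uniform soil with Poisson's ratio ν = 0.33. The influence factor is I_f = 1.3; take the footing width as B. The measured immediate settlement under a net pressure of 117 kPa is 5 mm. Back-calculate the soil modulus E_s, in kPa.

E_s ≈ 38000 kPa

S_e = q·B·(1−ν²)/E_s · I_f  ⇒  E_s = q·B·(1−ν²)·I_f / S_e.
E_s = 117 × 1.4 × 0.8911 × 1.3 / 0.005 = 37950 kPa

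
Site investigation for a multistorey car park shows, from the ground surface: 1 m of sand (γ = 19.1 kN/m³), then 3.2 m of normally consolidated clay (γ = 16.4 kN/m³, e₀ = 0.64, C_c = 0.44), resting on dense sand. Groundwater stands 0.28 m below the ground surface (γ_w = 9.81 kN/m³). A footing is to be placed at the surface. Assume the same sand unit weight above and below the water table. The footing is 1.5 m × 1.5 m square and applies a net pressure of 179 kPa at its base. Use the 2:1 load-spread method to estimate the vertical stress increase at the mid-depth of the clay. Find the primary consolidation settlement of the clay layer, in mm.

S_c ≈ 270 mm

Mid-depth of clay below the ground surface: z = 1 + 3.2/2 = 2.6 m.
Total vertical stress at mid-clay: σ_v = 19.1×1 + 16.4×1.6 = 45.34 kPa.
Pore pressure: u = 9.81×(2.6 − 0.28) = 22.759 kPa.
Initial effective stress: σ'_0 = σ_v − u = 45.34 − 22.759 = 22.581 kPa.
Stress increase at mid-clay by the 2:1 spreading method:
Δσ = qBL/((B+z)(L+z)) = 179×1.5×1.5/((1.5+2.6)(1.5+2.6)) = 23.959 kPa
Final effective stress: σ'_f = σ'_0 + Δσ = 22.581 + 23.959 = 46.54 kPa.
Normally consolidated clay, so the full stress increment lies on the virgin compression line:
S_c = C_c·H/(1+e₀)·log₁₀(σ'_f/σ'_0) = 0.44×3.2/(1+0.64)×log₁₀(46.54/22.581)
    = 0.85854 × 0.31408 = 0.2697 m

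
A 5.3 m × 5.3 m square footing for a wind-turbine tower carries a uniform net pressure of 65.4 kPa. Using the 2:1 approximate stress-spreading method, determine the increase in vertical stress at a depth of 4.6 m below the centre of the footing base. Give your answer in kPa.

By the 2:1 method the load spreads at 1 horizontal : 2 vertical, so at depth z the loaded area has grown by z in each plan dimension:
Δσ = qBL/((B+z)(L+z)) = 65.4×5.3×5.3/((5.3+4.6)(5.3+4.6)) = 18.744 kPa

Δσ_z ≈ 18.7 kPa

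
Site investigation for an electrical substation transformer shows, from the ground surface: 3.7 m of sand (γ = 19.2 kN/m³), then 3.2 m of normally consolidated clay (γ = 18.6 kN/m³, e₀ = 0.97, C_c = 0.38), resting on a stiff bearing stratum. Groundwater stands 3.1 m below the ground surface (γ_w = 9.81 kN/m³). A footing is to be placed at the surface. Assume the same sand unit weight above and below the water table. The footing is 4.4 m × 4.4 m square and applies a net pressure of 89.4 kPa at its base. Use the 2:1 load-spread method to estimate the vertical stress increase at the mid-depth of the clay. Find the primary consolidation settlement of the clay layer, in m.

Mid-depth of clay below the ground surface: z = 3.7 + 3.2/2 = 5.3 m.
Total vertical stress at mid-clay: σ_v = 19.2×3.7 + 18.6×1.6 = 100.8 kPa.
Pore pressure: u = 9.81×(5.3 − 3.1) = 21.582 kPa.
Initial effective stress: σ'_0 = σ_v − u = 100.8 − 21.582 = 79.218 kPa.
Stress increase at mid-clay by the 2:1 spreading method:
Δσ = qBL/((B+z)(L+z)) = 89.4×4.4×4.4/((4.4+5.3)(4.4+5.3)) = 18.395 kPa
Final effective stress: σ'_f = σ'_0 + Δσ = 79.218 + 18.395 = 97.613 kPa.
Normally consolidated clay, so the full stress increment lies on the virgin compression line:
S_c = C_c·H/(1+e₀)·log₁₀(σ'_f/σ'_0) = 0.38×3.2/(1+0.97)×log₁₀(97.613/79.218)
    = 0.61726 × 0.090684 = 0.05598 m

S_c ≈ 0.056 m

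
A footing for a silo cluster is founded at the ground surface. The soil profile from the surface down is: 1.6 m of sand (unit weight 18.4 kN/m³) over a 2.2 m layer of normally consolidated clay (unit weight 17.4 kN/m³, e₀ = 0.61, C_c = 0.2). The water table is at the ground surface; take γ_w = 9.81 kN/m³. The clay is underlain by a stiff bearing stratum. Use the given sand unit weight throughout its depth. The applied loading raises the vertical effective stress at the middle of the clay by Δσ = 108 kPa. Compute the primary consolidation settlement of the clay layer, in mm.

S_c ≈ 210 mm

Mid-depth of clay below the ground surface: z = 1.6 + 2.2/2 = 2.7 m.
Total vertical stress at mid-clay: σ_v = 18.4×1.6 + 17.4×1.1 = 48.58 kPa.
Pore pressure: u = 9.81×(2.7 − 0) = 26.487 kPa.
Initial effective stress: σ'_0 = σ_v − u = 48.58 − 26.487 = 22.093 kPa.
Final effective stress: σ'_f = σ'_0 + Δσ = 22.093 + 108 = 130.09 kPa.
Normally consolidated clay, so the full stress increment lies on the virgin compression line:
S_c = C_c·H/(1+e₀)·log₁₀(σ'_f/σ'_0) = 0.2×2.2/(1+0.61)×log₁₀(130.09/22.093)
    = 0.27329 × 0.76999 = 0.2104 m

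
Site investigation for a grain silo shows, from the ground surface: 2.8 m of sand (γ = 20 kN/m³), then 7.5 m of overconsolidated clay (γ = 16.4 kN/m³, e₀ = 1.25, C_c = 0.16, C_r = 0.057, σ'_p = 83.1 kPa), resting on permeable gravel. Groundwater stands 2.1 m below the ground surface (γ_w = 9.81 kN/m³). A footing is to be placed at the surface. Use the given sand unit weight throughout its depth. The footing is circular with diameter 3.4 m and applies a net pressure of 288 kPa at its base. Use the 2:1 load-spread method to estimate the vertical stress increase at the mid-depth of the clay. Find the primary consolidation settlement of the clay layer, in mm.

S_c ≈ 69.3 mm

Mid-depth of clay below the ground surface: z = 2.8 + 7.5/2 = 6.55 m.
Total vertical stress at mid-clay: σ_v = 20×2.8 + 16.4×3.75 = 117.5 kPa.
Pore pressure: u = 9.81×(6.55 − 2.1) = 43.655 kPa.
Initial effective stress: σ'_0 = σ_v − u = 117.5 − 43.655 = 73.845 kPa.
Stress increase at mid-clay by the 2:1 spreading method:
Δσ ≈ qD²/(D+z)² = 288×3.4²/(3.4+6.55)² = 33.628 kPa
Final effective stress: σ'_f = 73.845 + 33.628 = 107.47 kPa.
σ'_f = 107.47 > σ'_p = 83.1 kPa, so the stress path crosses the preconsolidation pressure — recompression up to σ'_p, then virgin compression beyond:
S_c = H/(1+e₀)·[C_r·log₁₀(σ'_p/σ'_0) + C_c·log₁₀(σ'_f/σ'_p)]
    = 7.5/2.25 × [0.057×log₁₀(83.1/73.845) + 0.16×log₁₀(107.47/83.1)]
    = 3.3333 × [0.002923 + 0.01787] = 0.06931 m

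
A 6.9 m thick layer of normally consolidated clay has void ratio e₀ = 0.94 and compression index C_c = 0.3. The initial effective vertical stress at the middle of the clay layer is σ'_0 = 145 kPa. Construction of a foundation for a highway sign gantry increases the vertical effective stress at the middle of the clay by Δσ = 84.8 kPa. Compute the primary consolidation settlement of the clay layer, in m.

Final effective stress: σ'_f = σ'_0 + Δσ = 145 + 84.8 = 229.8 kPa.
Normally consolidated clay, so the full stress increment lies on the virgin compression line:
S_c = C_c·H/(1+e₀)·log₁₀(σ'_f/σ'_0) = 0.3×6.9/(1+0.94)×log₁₀(229.8/145)
    = 1.067 × 0.19998 = 0.2134 m

S_c ≈ 0.213 m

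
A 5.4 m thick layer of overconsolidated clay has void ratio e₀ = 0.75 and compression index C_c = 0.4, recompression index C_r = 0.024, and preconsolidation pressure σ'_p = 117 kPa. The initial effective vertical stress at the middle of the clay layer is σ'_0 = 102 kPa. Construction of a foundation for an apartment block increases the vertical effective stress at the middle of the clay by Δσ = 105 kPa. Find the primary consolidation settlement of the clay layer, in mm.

S_c ≈ 310 mm

Final effective stress: σ'_f = 102 + 105 = 207 kPa.
σ'_f = 207 > σ'_p = 117 kPa, so the stress path crosses the preconsolidation pressure — recompression up to σ'_p, then virgin compression beyond:
S_c = H/(1+e₀)·[C_r·log₁₀(σ'_p/σ'_0) + C_c·log₁₀(σ'_f/σ'_p)]
    = 5.4/1.75 × [0.024×log₁₀(117/102) + 0.4×log₁₀(207/117)]
    = 3.0857 × [0.0014301 + 0.099114] = 0.3102 m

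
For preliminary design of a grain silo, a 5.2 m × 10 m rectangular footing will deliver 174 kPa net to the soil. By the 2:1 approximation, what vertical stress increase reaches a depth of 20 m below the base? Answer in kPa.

Δσ_z ≈ 12 kPa

By the 2:1 method the load spreads at 1 horizontal : 2 vertical, so at depth z the loaded area has grown by z in each plan dimension:
Δσ = qBL/((B+z)(L+z)) = 174×5.2×10/((5.2+20)(10+20)) = 11.968 kPa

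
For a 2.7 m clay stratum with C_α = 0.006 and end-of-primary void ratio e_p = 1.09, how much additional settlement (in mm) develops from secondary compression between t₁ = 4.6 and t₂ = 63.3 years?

Secondary compression: S_s = C_α·H/(1+e_p)·log₁₀(t₂/t₁)
S_s = 0.006×2.7/(1+1.09)×log₁₀(63.3/4.6)
    = 0.007751 × 1.139 = 0.008826 m

S_s ≈ 8.83 mm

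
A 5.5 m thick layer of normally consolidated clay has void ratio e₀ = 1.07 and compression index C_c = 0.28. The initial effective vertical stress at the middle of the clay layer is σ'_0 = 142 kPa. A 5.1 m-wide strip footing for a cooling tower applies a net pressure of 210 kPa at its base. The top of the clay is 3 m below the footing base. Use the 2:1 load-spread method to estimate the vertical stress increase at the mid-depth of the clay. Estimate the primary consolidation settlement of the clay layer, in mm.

Mid-depth of clay below the footing base: z = 3 + 5.5/2 = 5.75 m.
Stress increase at mid-clay by the 2:1 spreading method:
Δσ = qB/(B+z) = 210×5.1/(5.1+5.75) = 98.71 kPa
Final effective stress: σ'_f = σ'_0 + Δσ = 142 + 98.71 = 240.71 kPa.
Normally consolidated clay, so the full stress increment lies on the virgin compression line:
S_c = C_c·H/(1+e₀)·log₁₀(σ'_f/σ'_0) = 0.28×5.5/(1+1.07)×log₁₀(240.71/142)
    = 0.74396 × 0.22921 = 0.1705 m

S_c ≈ 171 mm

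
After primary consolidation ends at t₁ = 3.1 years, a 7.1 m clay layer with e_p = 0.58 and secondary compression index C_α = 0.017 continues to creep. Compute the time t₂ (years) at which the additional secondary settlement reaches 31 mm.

t₂ ≈ 7.89 years

S_s = C_α·H/(1+e_p)·log₁₀(t₂/t₁) ⇒ log₁₀(t₂/t₁) = S_s·(1+e_p)/(C_α·H).
log₁₀(t₂/t₁) = 0.031 × (1+0.58) / (0.017×7.1) = 0.4058
t₂ = t₁ × 10^0.4058 = 3.1 × 2.546 = 7.892 years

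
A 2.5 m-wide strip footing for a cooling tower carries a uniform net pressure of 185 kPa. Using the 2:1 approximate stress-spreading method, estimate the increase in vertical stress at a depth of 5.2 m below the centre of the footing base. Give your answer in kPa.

Δσ_z ≈ 60.1 kPa

By the 2:1 method the load spreads at 1 horizontal : 2 vertical, so at depth z the loaded area has grown by z in each plan dimension:
Δσ = qB/(B+z) = 185×2.5/(2.5+5.2) = 60.065 kPa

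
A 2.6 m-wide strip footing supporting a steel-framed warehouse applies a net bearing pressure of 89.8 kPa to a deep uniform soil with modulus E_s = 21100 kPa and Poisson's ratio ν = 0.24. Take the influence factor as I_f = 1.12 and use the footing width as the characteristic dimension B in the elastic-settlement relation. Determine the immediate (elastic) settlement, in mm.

Immediate (elastic) settlement: S_e = q·B·(1−ν²)/E_s · I_f.
S_e = 89.8 × 2.6 × (1 − 0.24²) / 21100 × 1.12
    = 89.8 × 2.6 × 0.9424 / 21100 × 1.12
    = 0.01168 m = 11.68 mm

S_e ≈ 11.7 mm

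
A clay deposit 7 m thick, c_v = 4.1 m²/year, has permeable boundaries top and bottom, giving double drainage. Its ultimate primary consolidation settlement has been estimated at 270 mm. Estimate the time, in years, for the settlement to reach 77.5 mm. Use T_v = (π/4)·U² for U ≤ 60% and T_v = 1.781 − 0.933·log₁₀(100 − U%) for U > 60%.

t ≈ 0.193 years

Drainage path length: H_d = H/2 = 3.5 m (double drainage).
U = S(t)/S_ult = 77.5/270 = 0.287.
U ≤ 60%: T_v = (π/4)·U² = (π/4)×0.28704² = 0.064709.
t = T_v·H_d²/c_v = 0.064709×3.5²/4.1 = 0.1933 years.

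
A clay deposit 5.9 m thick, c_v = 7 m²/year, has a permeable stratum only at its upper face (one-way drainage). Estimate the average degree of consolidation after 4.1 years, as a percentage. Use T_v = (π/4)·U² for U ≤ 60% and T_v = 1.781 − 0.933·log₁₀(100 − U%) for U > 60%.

Drainage path length: H_d = H = 5.9 m (single drainage).
T_v = c_v·t/H_d² = 7×4.1/5.9² = 0.82448.
T_v = 0.82448 corresponds to the U > 60% branch:
U = 1 − 10^((1.781 − T_v)/0.933)/100 = 0.894

U ≈ 89.4 %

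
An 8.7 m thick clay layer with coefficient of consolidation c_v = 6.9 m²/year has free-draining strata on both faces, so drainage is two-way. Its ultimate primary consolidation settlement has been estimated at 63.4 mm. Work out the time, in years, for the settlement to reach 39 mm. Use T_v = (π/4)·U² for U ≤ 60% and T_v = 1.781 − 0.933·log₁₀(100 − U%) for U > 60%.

Drainage path length: H_d = H/2 = 4.35 m (double drainage).
U = S(t)/S_ult = 39/63.4 = 0.6151.
U > 60%: T_v = 1.781 − 0.933·log₁₀(100 − 61.514) = 0.30191.
t = T_v·H_d²/c_v = 0.30191×4.35²/6.9 = 0.828 years.

t ≈ 0.828 years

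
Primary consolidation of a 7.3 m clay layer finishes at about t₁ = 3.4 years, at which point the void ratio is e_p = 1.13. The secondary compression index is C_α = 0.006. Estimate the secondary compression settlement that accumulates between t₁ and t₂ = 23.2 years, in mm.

S_s ≈ 17.2 mm

Secondary compression: S_s = C_α·H/(1+e_p)·log₁₀(t₂/t₁)
S_s = 0.006×7.3/(1+1.13)×log₁₀(23.2/3.4)
    = 0.02056 × 0.834 = 0.01715 m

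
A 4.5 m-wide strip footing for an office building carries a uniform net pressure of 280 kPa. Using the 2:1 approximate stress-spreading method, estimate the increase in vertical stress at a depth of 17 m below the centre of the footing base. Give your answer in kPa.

By the 2:1 method the load spreads at 1 horizontal : 2 vertical, so at depth z the loaded area has grown by z in each plan dimension:
Δσ = qB/(B+z) = 280×4.5/(4.5+17) = 58.605 kPa

Δσ_z ≈ 58.6 kPa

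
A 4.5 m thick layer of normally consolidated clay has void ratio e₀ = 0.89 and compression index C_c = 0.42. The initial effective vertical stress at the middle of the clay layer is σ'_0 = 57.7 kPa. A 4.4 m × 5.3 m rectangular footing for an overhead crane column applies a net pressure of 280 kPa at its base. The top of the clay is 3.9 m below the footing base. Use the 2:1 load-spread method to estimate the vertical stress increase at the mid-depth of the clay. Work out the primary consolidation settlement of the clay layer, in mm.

S_c ≈ 287 mm

Mid-depth of clay below the footing base: z = 3.9 + 4.5/2 = 6.15 m.
Stress increase at mid-clay by the 2:1 spreading method:
Δσ = qBL/((B+z)(L+z)) = 280×4.4×5.3/((4.4+6.15)(5.3+6.15)) = 54.054 kPa
Final effective stress: σ'_f = σ'_0 + Δσ = 57.7 + 54.054 = 111.75 kPa.
Normally consolidated clay, so the full stress increment lies on the virgin compression line:
S_c = C_c·H/(1+e₀)·log₁₀(σ'_f/σ'_0) = 0.42×4.5/(1+0.89)×log₁₀(111.75/57.7)
    = 1 × 0.28707 = 0.2871 m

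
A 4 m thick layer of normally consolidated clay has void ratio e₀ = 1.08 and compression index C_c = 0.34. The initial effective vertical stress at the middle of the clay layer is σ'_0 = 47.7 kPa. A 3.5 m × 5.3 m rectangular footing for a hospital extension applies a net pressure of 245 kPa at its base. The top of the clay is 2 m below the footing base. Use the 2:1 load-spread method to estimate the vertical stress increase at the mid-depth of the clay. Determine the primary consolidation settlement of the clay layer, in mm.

Mid-depth of clay below the footing base: z = 2 + 4/2 = 4 m.
Stress increase at mid-clay by the 2:1 spreading method:
Δσ = qBL/((B+z)(L+z)) = 245×3.5×5.3/((3.5+4)(5.3+4)) = 65.158 kPa
Final effective stress: σ'_f = σ'_0 + Δσ = 47.7 + 65.158 = 112.86 kPa.
Normally consolidated clay, so the full stress increment lies on the virgin compression line:
S_c = C_c·H/(1+e₀)·log₁₀(σ'_f/σ'_0) = 0.34×4/(1+1.08)×log₁₀(112.86/47.7)
    = 0.65385 × 0.37402 = 0.2446 m

S_c ≈ 245 mm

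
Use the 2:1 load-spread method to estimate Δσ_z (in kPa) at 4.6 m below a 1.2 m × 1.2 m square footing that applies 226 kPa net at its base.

By the 2:1 method the load spreads at 1 horizontal : 2 vertical, so at depth z the loaded area has grown by z in each plan dimension:
Δσ = qBL/((B+z)(L+z)) = 226×1.2×1.2/((1.2+4.6)(1.2+4.6)) = 9.6742 kPa

Δσ_z ≈ 9.67 kPa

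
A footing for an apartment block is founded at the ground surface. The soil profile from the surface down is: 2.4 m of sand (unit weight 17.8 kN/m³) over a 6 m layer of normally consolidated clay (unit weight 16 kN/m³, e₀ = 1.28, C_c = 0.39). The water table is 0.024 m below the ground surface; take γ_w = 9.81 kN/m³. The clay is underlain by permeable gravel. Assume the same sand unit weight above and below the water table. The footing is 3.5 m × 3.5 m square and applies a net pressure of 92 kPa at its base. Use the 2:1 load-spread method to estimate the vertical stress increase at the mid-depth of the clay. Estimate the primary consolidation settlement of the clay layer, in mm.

Mid-depth of clay below the ground surface: z = 2.4 + 6/2 = 5.4 m.
Total vertical stress at mid-clay: σ_v = 17.8×2.4 + 16×3 = 90.72 kPa.
Pore pressure: u = 9.81×(5.4 − 0.024) = 52.739 kPa.
Initial effective stress: σ'_0 = σ_v − u = 90.72 − 52.739 = 37.981 kPa.
Stress increase at mid-clay by the 2:1 spreading method:
Δσ = qBL/((B+z)(L+z)) = 92×3.5×3.5/((3.5+5.4)(3.5+5.4)) = 14.228 kPa
Final effective stress: σ'_f = σ'_0 + Δσ = 37.981 + 14.228 = 52.209 kPa.
Normally consolidated clay, so the full stress increment lies on the virgin compression line:
S_c = C_c·H/(1+e₀)·log₁₀(σ'_f/σ'_0) = 0.39×6/(1+1.28)×log₁₀(52.209/37.981)
    = 1.0263 × 0.13818 = 0.1418 m

S_c ≈ 142 mm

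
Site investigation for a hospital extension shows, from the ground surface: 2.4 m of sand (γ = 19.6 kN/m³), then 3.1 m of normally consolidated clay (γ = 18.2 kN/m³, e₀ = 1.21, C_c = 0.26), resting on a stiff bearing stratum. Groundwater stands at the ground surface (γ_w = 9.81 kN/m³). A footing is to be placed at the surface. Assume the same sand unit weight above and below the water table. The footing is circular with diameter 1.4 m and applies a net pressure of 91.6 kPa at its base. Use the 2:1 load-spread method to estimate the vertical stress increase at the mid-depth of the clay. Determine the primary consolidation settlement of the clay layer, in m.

S_c ≈ 0.0251 m

Mid-depth of clay below the ground surface: z = 2.4 + 3.1/2 = 3.95 m.
Total vertical stress at mid-clay: σ_v = 19.6×2.4 + 18.2×1.55 = 75.25 kPa.
Pore pressure: u = 9.81×(3.95 − 0) = 38.75 kPa.
Initial effective stress: σ'_0 = σ_v − u = 75.25 − 38.75 = 36.5 kPa.
Stress increase at mid-clay by the 2:1 spreading method:
Δσ ≈ qD²/(D+z)² = 91.6×1.4²/(1.4+3.95)² = 6.2725 kPa
Final effective stress: σ'_f = σ'_0 + Δσ = 36.5 + 6.2725 = 42.773 kPa.
Normally consolidated clay, so the full stress increment lies on the virgin compression line:
S_c = C_c·H/(1+e₀)·log₁₀(σ'_f/σ'_0) = 0.26×3.1/(1+1.21)×log₁₀(42.773/36.5)
    = 0.36471 × 0.068877 = 0.02512 m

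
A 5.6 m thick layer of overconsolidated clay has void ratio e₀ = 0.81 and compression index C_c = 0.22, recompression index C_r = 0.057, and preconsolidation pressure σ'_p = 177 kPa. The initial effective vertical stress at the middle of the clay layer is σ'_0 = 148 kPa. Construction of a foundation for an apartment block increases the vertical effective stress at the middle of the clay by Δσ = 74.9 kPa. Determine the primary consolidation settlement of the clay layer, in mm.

Final effective stress: σ'_f = 148 + 74.9 = 222.9 kPa.
σ'_f = 222.9 > σ'_p = 177 kPa, so the stress path crosses the preconsolidation pressure — recompression up to σ'_p, then virgin compression beyond:
S_c = H/(1+e₀)·[C_r·log₁₀(σ'_p/σ'_0) + C_c·log₁₀(σ'_f/σ'_p)]
    = 5.6/1.81 × [0.057×log₁₀(177/148) + 0.22×log₁₀(222.9/177)]
    = 3.0939 × [0.0044296 + 0.02203] = 0.08186 m

S_c ≈ 81.9 mm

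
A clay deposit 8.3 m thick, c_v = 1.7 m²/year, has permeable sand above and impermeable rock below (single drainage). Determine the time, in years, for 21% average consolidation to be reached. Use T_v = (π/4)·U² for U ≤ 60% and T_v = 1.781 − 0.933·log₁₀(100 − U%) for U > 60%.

t ≈ 1.4 years

Drainage path length: H_d = H = 8.3 m (single drainage).
U ≤ 60%: T_v = (π/4)·U² = (π/4)×0.21² = 0.034636.
t = T_v·H_d²/c_v = 0.034636×8.3²/1.7 = 1.404 years.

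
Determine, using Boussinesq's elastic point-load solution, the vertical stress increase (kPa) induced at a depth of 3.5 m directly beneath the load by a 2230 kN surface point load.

Δσ_z ≈ 86.9 kPa

Boussinesq vertical stress below a point load on an elastic half-space:
Δσ_z = 3P/(2πz²) · [1 + (r/z)²]^(−5/2)
r/z = 0/3.5 = 0; [1+(r/z)²]^(−5/2) = 1.
Δσ_z = 3×2230/(2π×3.5²) × 1 = 86.918 × 1 = 86.92 kPa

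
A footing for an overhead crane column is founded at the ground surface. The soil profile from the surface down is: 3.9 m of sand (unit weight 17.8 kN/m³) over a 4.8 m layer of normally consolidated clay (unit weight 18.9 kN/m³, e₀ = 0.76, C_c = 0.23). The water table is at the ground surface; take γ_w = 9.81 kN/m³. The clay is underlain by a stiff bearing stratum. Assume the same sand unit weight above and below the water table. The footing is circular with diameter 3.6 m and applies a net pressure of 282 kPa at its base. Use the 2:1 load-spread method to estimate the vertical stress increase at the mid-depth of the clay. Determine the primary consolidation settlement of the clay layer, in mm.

S_c ≈ 145 mm

Mid-depth of clay below the ground surface: z = 3.9 + 4.8/2 = 6.3 m.
Total vertical stress at mid-clay: σ_v = 17.8×3.9 + 18.9×2.4 = 114.78 kPa.
Pore pressure: u = 9.81×(6.3 − 0) = 61.803 kPa.
Initial effective stress: σ'_0 = σ_v − u = 114.78 − 61.803 = 52.977 kPa.
Stress increase at mid-clay by the 2:1 spreading method:
Δσ ≈ qD²/(D+z)² = 282×3.6²/(3.6+6.3)² = 37.289 kPa
Final effective stress: σ'_f = σ'_0 + Δσ = 52.977 + 37.289 = 90.266 kPa.
Normally consolidated clay, so the full stress increment lies on the virgin compression line:
S_c = C_c·H/(1+e₀)·log₁₀(σ'_f/σ'_0) = 0.23×4.8/(1+0.76)×log₁₀(90.266/52.977)
    = 0.62727 × 0.23144 = 0.1452 m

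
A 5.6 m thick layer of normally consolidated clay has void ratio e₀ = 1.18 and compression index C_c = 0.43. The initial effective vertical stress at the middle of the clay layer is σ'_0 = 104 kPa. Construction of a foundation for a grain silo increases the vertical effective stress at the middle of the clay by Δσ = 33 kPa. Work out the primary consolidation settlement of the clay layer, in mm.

Final effective stress: σ'_f = σ'_0 + Δσ = 104 + 33 = 137 kPa.
Normally consolidated clay, so the full stress increment lies on the virgin compression line:
S_c = C_c·H/(1+e₀)·log₁₀(σ'_f/σ'_0) = 0.43×5.6/(1+1.18)×log₁₀(137/104)
    = 1.1046 × 0.11969 = 0.1322 m

S_c ≈ 132 mm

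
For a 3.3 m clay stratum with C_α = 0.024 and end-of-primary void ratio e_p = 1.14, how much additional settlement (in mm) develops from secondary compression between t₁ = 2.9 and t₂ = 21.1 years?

Secondary compression: S_s = C_α·H/(1+e_p)·log₁₀(t₂/t₁)
S_s = 0.024×3.3/(1+1.14)×log₁₀(21.1/2.9)
    = 0.03701 × 0.8619 = 0.0319 m

S_s ≈ 31.9 mm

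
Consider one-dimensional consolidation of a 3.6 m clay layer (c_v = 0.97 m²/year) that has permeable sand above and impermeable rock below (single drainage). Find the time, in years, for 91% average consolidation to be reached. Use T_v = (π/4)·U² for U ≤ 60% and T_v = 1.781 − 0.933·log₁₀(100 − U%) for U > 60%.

Drainage path length: H_d = H = 3.6 m (single drainage).
U > 60%: T_v = 1.781 − 0.933·log₁₀(100 − 91) = 0.89069.
t = T_v·H_d²/c_v = 0.89069×3.6²/0.97 = 11.9 years.

t ≈ 11.9 years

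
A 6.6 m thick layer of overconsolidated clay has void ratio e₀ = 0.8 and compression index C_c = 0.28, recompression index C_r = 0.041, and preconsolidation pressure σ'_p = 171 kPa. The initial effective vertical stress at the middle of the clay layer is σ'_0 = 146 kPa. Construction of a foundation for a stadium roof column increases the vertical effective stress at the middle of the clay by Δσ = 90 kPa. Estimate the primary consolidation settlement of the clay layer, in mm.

S_c ≈ 154 mm

Final effective stress: σ'_f = 146 + 90 = 236 kPa.
σ'_f = 236 > σ'_p = 171 kPa, so the stress path crosses the preconsolidation pressure — recompression up to σ'_p, then virgin compression beyond:
S_c = H/(1+e₀)·[C_r·log₁₀(σ'_p/σ'_0) + C_c·log₁₀(σ'_f/σ'_p)]
    = 6.6/1.8 × [0.041×log₁₀(171/146) + 0.28×log₁₀(236/171)]
    = 3.6667 × [0.0028144 + 0.039176] = 0.154 m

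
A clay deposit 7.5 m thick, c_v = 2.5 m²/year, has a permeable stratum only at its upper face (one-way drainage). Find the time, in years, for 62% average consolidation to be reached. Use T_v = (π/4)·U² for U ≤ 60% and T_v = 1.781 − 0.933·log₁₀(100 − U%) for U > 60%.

Drainage path length: H_d = H = 7.5 m (single drainage).
U > 60%: T_v = 1.781 − 0.933·log₁₀(100 − 62) = 0.30706.
t = T_v·H_d²/c_v = 0.30706×7.5²/2.5 = 6.909 years.

t ≈ 6.91 years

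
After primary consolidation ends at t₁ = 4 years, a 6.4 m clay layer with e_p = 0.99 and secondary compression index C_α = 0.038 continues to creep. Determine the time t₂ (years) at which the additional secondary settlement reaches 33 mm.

S_s = C_α·H/(1+e_p)·log₁₀(t₂/t₁) ⇒ log₁₀(t₂/t₁) = S_s·(1+e_p)/(C_α·H).
log₁₀(t₂/t₁) = 0.033 × (1+0.99) / (0.038×6.4) = 0.27
t₂ = t₁ × 10^0.27 = 4 × 1.862 = 7.449 years

t₂ ≈ 7.45 years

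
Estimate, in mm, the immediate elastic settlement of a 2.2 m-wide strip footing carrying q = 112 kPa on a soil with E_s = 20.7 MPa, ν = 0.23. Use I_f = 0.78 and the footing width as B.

Immediate (elastic) settlement: S_e = q·B·(1−ν²)/E_s · I_f.
E_s = 20.7 MPa = 20700 kPa.
S_e = 112 × 2.2 × (1 − 0.23²) / 20700 × 0.78
    = 112 × 2.2 × 0.9471 / 20700 × 0.78
    = 0.008793 m = 8.793 mm

S_e ≈ 8.79 mm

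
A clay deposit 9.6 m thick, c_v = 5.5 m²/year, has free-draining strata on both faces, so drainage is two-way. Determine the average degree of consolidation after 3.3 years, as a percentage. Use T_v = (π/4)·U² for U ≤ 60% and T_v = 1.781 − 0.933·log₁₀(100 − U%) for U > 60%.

U ≈ 88.4 %

Drainage path length: H_d = H/2 = 4.8 m (double drainage).
T_v = c_v·t/H_d² = 5.5×3.3/4.8² = 0.78776.
T_v = 0.78776 corresponds to the U > 60% branch:
U = 1 − 10^((1.781 − T_v)/0.933)/100 = 0.884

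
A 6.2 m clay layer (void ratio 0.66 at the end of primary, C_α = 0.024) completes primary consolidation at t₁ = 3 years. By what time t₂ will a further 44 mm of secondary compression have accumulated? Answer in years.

t₂ ≈ 9.29 years

S_s = C_α·H/(1+e_p)·log₁₀(t₂/t₁) ⇒ log₁₀(t₂/t₁) = S_s·(1+e_p)/(C_α·H).
log₁₀(t₂/t₁) = 0.044 × (1+0.66) / (0.024×6.2) = 0.4909
t₂ = t₁ × 10^0.4909 = 3 × 3.096 = 9.289 years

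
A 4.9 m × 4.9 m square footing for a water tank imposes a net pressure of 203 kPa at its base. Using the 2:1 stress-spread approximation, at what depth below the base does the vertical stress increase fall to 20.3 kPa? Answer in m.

2:1 spreading — at depth z the loaded area has grown by z in each plan dimension:
qB²/(B+z)² = Δσ_z ⇒ z = B(√(q/Δσ_z) − 1) = 4.9×(√(203/20.3) − 1) = 10.6 m

z ≈ 10.6 m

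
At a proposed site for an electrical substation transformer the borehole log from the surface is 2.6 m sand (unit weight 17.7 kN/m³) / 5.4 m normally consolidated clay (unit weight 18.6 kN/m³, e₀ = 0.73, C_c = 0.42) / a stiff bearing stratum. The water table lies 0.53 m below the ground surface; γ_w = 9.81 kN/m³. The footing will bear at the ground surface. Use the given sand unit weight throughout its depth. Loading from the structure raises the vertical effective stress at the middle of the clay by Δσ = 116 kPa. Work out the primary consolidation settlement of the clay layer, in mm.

S_c ≈ 688 mm

Mid-depth of clay below the ground surface: z = 2.6 + 5.4/2 = 5.3 m.
Total vertical stress at mid-clay: σ_v = 17.7×2.6 + 18.6×2.7 = 96.24 kPa.
Pore pressure: u = 9.81×(5.3 − 0.53) = 46.794 kPa.
Initial effective stress: σ'_0 = σ_v − u = 96.24 − 46.794 = 49.446 kPa.
Final effective stress: σ'_f = σ'_0 + Δσ = 49.446 + 116 = 165.45 kPa.
Normally consolidated clay, so the full stress increment lies on the virgin compression line:
S_c = C_c·H/(1+e₀)·log₁₀(σ'_f/σ'_0) = 0.42×5.4/(1+0.73)×log₁₀(165.45/49.446)
    = 1.311 × 0.52454 = 0.6877 m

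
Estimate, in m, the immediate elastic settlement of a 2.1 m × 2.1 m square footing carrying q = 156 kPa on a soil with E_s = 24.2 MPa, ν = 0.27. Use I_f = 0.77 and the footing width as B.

Immediate (elastic) settlement: S_e = q·B·(1−ν²)/E_s · I_f.
E_s = 24.2 MPa = 24200 kPa.
S_e = 156 × 2.1 × (1 − 0.27²) / 24200 × 0.77
    = 156 × 2.1 × 0.9271 / 24200 × 0.77
    = 0.009664 m

S_e ≈ 0.00966 m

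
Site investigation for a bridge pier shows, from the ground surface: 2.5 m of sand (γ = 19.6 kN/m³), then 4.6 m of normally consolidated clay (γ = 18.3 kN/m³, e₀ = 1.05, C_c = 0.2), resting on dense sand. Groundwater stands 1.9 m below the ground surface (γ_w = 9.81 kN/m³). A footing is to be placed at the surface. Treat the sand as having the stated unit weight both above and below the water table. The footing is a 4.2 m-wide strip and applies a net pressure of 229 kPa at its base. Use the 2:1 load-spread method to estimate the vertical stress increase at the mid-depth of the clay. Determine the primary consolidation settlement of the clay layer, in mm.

S_c ≈ 194 mm

Mid-depth of clay below the ground surface: z = 2.5 + 4.6/2 = 4.8 m.
Total vertical stress at mid-clay: σ_v = 19.6×2.5 + 18.3×2.3 = 91.09 kPa.
Pore pressure: u = 9.81×(4.8 − 1.9) = 28.449 kPa.
Initial effective stress: σ'_0 = σ_v − u = 91.09 − 28.449 = 62.641 kPa.
Stress increase at mid-clay by the 2:1 spreading method:
Δσ = qB/(B+z) = 229×4.2/(4.2+4.8) = 106.87 kPa
Final effective stress: σ'_f = σ'_0 + Δσ = 62.641 + 106.87 = 169.51 kPa.
Normally consolidated clay, so the full stress increment lies on the virgin compression line:
S_c = C_c·H/(1+e₀)·log₁₀(σ'_f/σ'_0) = 0.2×4.6/(1+1.05)×log₁₀(169.51/62.641)
    = 0.44878 × 0.43234 = 0.194 m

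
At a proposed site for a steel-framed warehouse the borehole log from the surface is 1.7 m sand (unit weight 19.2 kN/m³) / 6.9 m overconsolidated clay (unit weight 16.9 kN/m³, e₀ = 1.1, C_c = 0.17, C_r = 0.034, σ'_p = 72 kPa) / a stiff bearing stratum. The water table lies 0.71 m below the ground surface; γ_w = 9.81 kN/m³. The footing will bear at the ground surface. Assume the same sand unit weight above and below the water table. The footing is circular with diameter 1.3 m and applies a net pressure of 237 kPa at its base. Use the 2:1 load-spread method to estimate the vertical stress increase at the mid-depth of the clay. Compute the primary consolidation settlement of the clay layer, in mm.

S_c ≈ 8.97 mm

Mid-depth of clay below the ground surface: z = 1.7 + 6.9/2 = 5.15 m.
Total vertical stress at mid-clay: σ_v = 19.2×1.7 + 16.9×3.45 = 90.945 kPa.
Pore pressure: u = 9.81×(5.15 − 0.71) = 43.556 kPa.
Initial effective stress: σ'_0 = σ_v − u = 90.945 − 43.556 = 47.389 kPa.
Stress increase at mid-clay by the 2:1 spreading method:
Δσ ≈ qD²/(D+z)² = 237×1.3²/(1.3+5.15)² = 9.6275 kPa
Final effective stress: σ'_f = 47.389 + 9.6275 = 57.017 kPa.
σ'_f = 57.017 ≤ σ'_p = 72 kPa, so the clay remains overconsolidated and only the recompression index applies:
S_c = C_r·H/(1+e₀)·log₁₀(σ'_f/σ'_0) = 0.034×6.9/2.1×log₁₀(57.017/47.389)
    = 0.11171 × 0.080327 = 0.008974 m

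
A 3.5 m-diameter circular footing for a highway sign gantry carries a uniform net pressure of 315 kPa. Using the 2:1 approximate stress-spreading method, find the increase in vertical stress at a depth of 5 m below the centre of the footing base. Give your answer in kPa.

By the 2:1 method the load spreads at 1 horizontal : 2 vertical, so at depth z the loaded area has grown by z in each plan dimension:
Δσ ≈ qD²/(D+z)² = 315×3.5²/(3.5+5)² = 53.408 kPa

Δσ_z ≈ 53.4 kPa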